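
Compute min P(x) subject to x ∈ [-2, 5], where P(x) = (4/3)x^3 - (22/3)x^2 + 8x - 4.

P'(x) = 4x^2 - (44/3)x + 8, which vanishes at x = 2/3 and x = 3.
Candidates: P(-2) = -60,  P(2/3) = -124/81,  P(3) = -10,  P(5) = 58/3.
Hence the absolute minimum is -60 at x = -2.

-60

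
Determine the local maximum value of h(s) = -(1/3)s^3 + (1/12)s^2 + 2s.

h'(s) = -s^2 + (1/6)s + 2. Setting h'(s) = 0 gives s ∈ {-4/3, 3/2}.
Since h''(s) = -2s + 1/6, we get h''(-4/3) = 17/6 > 0 ⇒ local minimum; h''(3/2) = -17/6 < 0 ⇒ local maximum.
The local maximum is h(3/2) = 33/16.

33/16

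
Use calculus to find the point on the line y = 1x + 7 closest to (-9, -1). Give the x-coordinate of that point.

Minimize D(x)^2 = (x + 9)^2 + (x + 8)^2.
d/dx[D^2] = 2(x + 9) + 2·1·(x + 8) = 0 ⇒ x = -17/2.
Then y = -3/2 and the distance is √(1/2) ≈ 0.7071.

-17/2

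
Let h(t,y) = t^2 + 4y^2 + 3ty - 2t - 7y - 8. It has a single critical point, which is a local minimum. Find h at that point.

-79/7

∂h/∂t = 2t + 3y - 2 = 0 and ∂h/∂y = 3t + 8y - 7 = 0, so (t, y) = (-5/7, 8/7).
The Hessian has h_{tt} = 2, h_{yy} = 8, h_{ty} = 3, giving D = 7 > 0 with h_{tt} > 0, so the point is a local minimum.
h(-5/7, 8/7) = -79/7.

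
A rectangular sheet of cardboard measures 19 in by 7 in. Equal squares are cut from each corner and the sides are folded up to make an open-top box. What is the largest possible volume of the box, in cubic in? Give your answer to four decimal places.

With cut size x, the volume is V(x) = x(19 − 2x)(7 − 2x) for 0 < x < 3.5.
V'(x) = 12x^2 − 104x + 133. Setting V'(x) = 0 gives x ≈ 1.5594 (the root in (0, 3.5)).
V''(x) = 24x − 104 is negative there, so this is the maximum; V ≈ 96.1185.

96.1185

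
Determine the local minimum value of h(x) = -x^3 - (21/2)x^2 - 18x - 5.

-59

h'(x) = -3x^2 - 21x - 18. Setting h'(x) = 0 gives x ∈ {-6, -1}.
h''(x) = -6x - 21. h''(-6) = 15 > 0 ⇒ local minimum; h''(-1) = -15 < 0 ⇒ local maximum.
Thus h has its local minimum at x = -6, with value -59.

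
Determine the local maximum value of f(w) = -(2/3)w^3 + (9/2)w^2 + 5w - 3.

307/6

f'(w) = -2w^2 + 9w + 5. Setting f'(w) = 0 gives w ∈ {-1/2, 5}.
Second-derivative test with f''(w) = -4w + 9: f''(-1/2) = 11 > 0 ⇒ local minimum; f''(5) = -11 < 0 ⇒ local maximum.
So the local maximum value is f(5) = 307/6.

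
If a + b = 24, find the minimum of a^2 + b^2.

288

With a + b = 24, a^2 + b^2 = a^2 + (24 − a)^2.
The derivative 2a − 2(24 − a) = 4a − 48 vanishes at a = 12; second derivative 4 > 0, a minimum.
The minimum is 2·(12)^2 = 288.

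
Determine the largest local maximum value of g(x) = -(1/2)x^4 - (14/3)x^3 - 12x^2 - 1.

-1

g'(x) = -2x^3 - 14x^2 - 24x. Setting g'(x) = 0 gives x ∈ {-4, -3, 0}.
g''(x) = -6x^2 - 28x - 24. g''(-4) = -8 < 0 ⇒ local maximum; g''(-3) = 6 > 0 ⇒ local minimum; g''(0) = -24 < 0 ⇒ local maximum.
Thus g has its largest local maximum at x = 0, with value -1.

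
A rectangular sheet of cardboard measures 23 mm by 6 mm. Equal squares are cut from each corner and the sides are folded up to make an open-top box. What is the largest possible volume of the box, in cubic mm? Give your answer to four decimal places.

With cut size x, the volume is V(x) = x(23 − 2x)(6 − 2x) for 0 < x < 3.
V'(x) = 12x^2 − 116x + 138. Setting V'(x) = 0 gives x ≈ 1.3893 (the root in (0, 3)).
V''(x) = 24x − 116 is negative there, so this is the maximum; V ≈ 90.5007.

90.5007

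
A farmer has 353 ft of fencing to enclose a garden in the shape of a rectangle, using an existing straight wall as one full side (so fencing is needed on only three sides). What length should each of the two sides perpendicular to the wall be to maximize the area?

353/4

Let the sides perpendicular to the wall have length x and the parallel side y, so 2x + y = 353 and the area is A = xy = x(353 − 2x).
A'(x) = 353 − 4x = 0 gives x = 353/4, and A''(x) = −4 < 0 confirms a maximum.
Then y = 353 − 2·353/4 = 353/2 and A = 124609/8.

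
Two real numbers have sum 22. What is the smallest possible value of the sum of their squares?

With a + b = 22, a^2 + b^2 = a^2 + (22 − a)^2.
The derivative 2a − 2(22 − a) = 4a − 44 vanishes at a = 11; second derivative 4 > 0, a minimum.
The minimum is 2·(11)^2 = 242.

242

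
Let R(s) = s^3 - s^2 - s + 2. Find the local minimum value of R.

1

R'(s) = 3s^2 - 2s - 1. Setting R'(s) = 0 gives s ∈ {-1/3, 1}.
Second-derivative test with R''(s) = 6s - 2: R''(-1/3) = -4 < 0 ⇒ local maximum; R''(1) = 4 > 0 ⇒ local minimum.
The local minimum is R(1) = 1.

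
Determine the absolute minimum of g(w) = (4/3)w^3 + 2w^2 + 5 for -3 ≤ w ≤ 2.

-13

Differentiating, g'(w) = 4w^2 + 4w; which vanishes at w = -1 and w = 0.
Candidates: g(-3) = -13,  g(-1) = 17/3,  g(0) = 5,  g(2) = 71/3.
Hence the absolute minimum is -13 at w = -3.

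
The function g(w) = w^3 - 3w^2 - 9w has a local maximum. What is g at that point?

5

g'(w) = 3w^2 - 6w - 9 = 0 at w = -1, 3.
Since g''(w) = 6w - 6, we get g''(-1) = -12 < 0 ⇒ local maximum; g''(3) = 12 > 0 ⇒ local minimum.
The local maximum is g(-1) = 5.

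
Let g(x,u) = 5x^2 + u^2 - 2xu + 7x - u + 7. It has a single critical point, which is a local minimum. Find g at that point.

9/2

∂g/∂x = 10x - 2u + 7 = 0 and ∂g/∂u = -2x + 2u - 1 = 0, so (x, u) = (-3/4, -1/4).
The Hessian has g_{xx} = 10, g_{uu} = 2, g_{xu} = -2, giving D = 16 > 0 with g_{xx} > 0, so the point is a local minimum.
g(-3/4, -1/4) = 9/2.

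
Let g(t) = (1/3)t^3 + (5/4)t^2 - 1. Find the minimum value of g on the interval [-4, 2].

-7/3

g'(t) = t^2 + (5/2)t, which vanishes at t = -5/2 and t = 0.
Evaluating at the critical points and endpoints: g(-4) = -7/3,  g(-5/2) = 77/48,  g(0) = -1,  g(2) = 20/3.
The minimum over the interval is -7/3, attained at t = -4.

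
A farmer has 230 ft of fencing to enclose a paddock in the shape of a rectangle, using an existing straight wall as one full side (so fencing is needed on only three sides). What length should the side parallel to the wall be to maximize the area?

115

Let the sides perpendicular to the wall have length x and the parallel side y, so 2x + y = 230 and the area is A = xy = x(230 − 2x).
A'(x) = 230 − 4x = 0 gives x = 115/2, and A''(x) = −4 < 0 confirms a maximum.
Then y = 230 − 2·115/2 = 115 and A = 13225/2.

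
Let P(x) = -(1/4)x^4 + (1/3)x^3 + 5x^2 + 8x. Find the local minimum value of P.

P'(x) = -x^3 + x^2 + 10x + 8 = 0 at x = -2, -1, 4.
P''(x) = -3x^2 + 2x + 10. P''(-2) = -6 < 0 ⇒ local maximum; P''(-1) = 5 > 0 ⇒ local minimum; P''(4) = -30 < 0 ⇒ local maximum.
Thus P has its local minimum at x = -1, with value -43/12.

-43/12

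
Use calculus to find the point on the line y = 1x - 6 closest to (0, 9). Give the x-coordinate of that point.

Minimize D(x)^2 = (x + 0)^2 + (x - 15)^2.
d/dx[D^2] = 2(x + 0) + 2·1·(x - 15) = 0 ⇒ x = 15/2.
Then y = 3/2 and the distance is √(225/2) ≈ 10.6066.

15/2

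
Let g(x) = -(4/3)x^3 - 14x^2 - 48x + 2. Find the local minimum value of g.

g'(x) = -4x^2 - 28x - 48 = 0 at x = -4, -3.
Second-derivative test with g''(x) = -8x - 28: g''(-4) = 4 > 0 ⇒ local minimum; g''(-3) = -4 < 0 ⇒ local maximum.
So the local minimum value is g(-4) = 166/3.

166/3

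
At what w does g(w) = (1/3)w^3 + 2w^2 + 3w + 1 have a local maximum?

g'(w) = w^2 + 4w + 3 = 0 at w = -3, -1.
Since g''(w) = 2w + 4, we get g''(-3) = -2 < 0 ⇒ local maximum; g''(-1) = 2 > 0 ⇒ local minimum.
Thus g has its local maximum at w = -3, with value 1.

-3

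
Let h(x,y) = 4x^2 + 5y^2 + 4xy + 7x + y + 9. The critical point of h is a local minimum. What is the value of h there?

355/64

∂h/∂x = 8x + 4y + 7 = 0 and ∂h/∂y = 4x + 10y + 1 = 0, so (x, y) = (-33/32, 5/16).
The Hessian has h_{xx} = 8, h_{yy} = 10, h_{xy} = 4, giving D = 64 > 0 with h_{xx} > 0, so the point is a local minimum.
h(-33/32, 5/16) = 355/64.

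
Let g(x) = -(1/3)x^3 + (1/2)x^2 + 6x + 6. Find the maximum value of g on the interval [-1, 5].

39/2

g'(x) = -x^2 + x + 6, whose only zero in [-1, 5] is x = 3.
Compare values at every candidate in [-1, 5]: g(-1) = 5/6, g(3) = 39/2, g(5) = 41/6.
So the maximum is g(3) = 39/2.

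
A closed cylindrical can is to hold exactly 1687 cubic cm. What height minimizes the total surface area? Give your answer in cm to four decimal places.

With radius r and height h, πr²h = 1687 so h = 1687/(πr²), and S(r) = 2πr² + 2πrh = 2πr² + 2·1687/r.
S'(r) = 4πr − 2·1687/r² = 0 ⇒ r³ = 1687/(2π), so r ≈ 6.4513 and h = 2r ≈ 12.9025.
S''(r) = 4π + 4·1687/r³ > 0, so this is the minimum; S ≈ 784.4970.

12.9025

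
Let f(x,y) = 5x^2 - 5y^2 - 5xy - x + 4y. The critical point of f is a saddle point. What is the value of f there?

11/25

∂f/∂x = 10x - 5y - 1 = 0 and ∂f/∂y = -5x - 10y + 4 = 0, so (x, y) = (6/25, 7/25).
The Hessian has f_{xx} = 10, f_{yy} = -10, f_{xy} = -5, giving D = -125 < 0, so the point is a saddle point.
f(6/25, 7/25) = 11/25.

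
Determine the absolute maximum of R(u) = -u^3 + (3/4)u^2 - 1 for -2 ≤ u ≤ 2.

Differentiating, R'(u) = -3u^2 + (3/2)u; which vanishes at u = 0 and u = 1/2.
Compare values at every candidate in [-2, 2]: R(-2) = 10; R(0) = -1; R(1/2) = -15/16; R(2) = -6.
The maximum over the interval is 10, attained at u = -2.

10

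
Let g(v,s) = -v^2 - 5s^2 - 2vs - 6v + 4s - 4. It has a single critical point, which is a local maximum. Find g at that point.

45/4

∂g/∂v = -2v - 2s - 6 = 0 and ∂g/∂s = -2v - 10s + 4 = 0, so (v, s) = (-17/4, 5/4).
The Hessian has g_{vv} = -2, g_{ss} = -10, g_{vs} = -2, giving D = 16 > 0 with g_{vv} < 0, so the point is a local maximum.
g(-17/4, 5/4) = 45/4.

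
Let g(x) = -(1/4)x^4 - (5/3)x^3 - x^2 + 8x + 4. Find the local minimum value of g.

-20/3

g'(x) = -x^3 - 5x^2 - 2x + 8. Setting g'(x) = 0 gives x ∈ {-4, -2, 1}.
g''(x) = -3x^2 - 10x - 2. g''(-4) = -10 < 0 ⇒ local maximum; g''(-2) = 6 > 0 ⇒ local minimum; g''(1) = -15 < 0 ⇒ local maximum.
Thus g has its local minimum at x = -2, with value -20/3.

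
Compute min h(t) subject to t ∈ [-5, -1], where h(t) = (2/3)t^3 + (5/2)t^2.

h'(t) = 2t^2 + 5t, whose only zero in [-5, -1] is t = -5/2.
Compare values at every candidate in [-5, -1]: h(-5) = -125/6; h(-5/2) = 125/24; h(-1) = 11/6.
Hence the absolute minimum is -125/6 at t = -5.

-125/6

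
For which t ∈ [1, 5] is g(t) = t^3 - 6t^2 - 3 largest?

1

g'(t) = 3t^2 - 12t, whose only zero in [1, 5] is t = 4.
Compare values at every candidate in [1, 5]: g(1) = -8; g(4) = -35; g(5) = -28.
Hence the absolute maximum is -8 at t = 1.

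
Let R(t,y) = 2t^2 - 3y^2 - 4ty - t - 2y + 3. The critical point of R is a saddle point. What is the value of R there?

133/40

∂R/∂t = 4t - 4y - 1 = 0 and ∂R/∂y = -4t - 6y - 2 = 0, so (t, y) = (-1/20, -3/10).
The Hessian has R_{tt} = 4, R_{yy} = -6, R_{ty} = -4, giving D = -40 < 0, so the point is a saddle point.
R(-1/20, -3/10) = 133/40.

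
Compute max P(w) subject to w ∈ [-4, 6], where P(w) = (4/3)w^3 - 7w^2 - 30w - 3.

P'(w) = 4w^2 - 14w - 30, which vanishes at w = -3/2 and w = 5.
Compare values at every candidate in [-4, 6]: P(-4) = -241/3; P(-3/2) = 87/4; P(5) = -484/3; P(6) = -147.
Hence the absolute maximum is 87/4 at w = -3/2.

87/4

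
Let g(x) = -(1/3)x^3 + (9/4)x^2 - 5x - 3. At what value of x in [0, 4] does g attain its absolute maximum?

The derivative is -x^2 + (9/2)x - 5, which vanishes at x = 2 and x = 5/2.
Evaluating at the critical points and endpoints: g(0) = -3, g(2) = -20/3, g(5/2) = -319/48, g(4) = -25/3.
Hence the absolute maximum is -3 at x = 0.

0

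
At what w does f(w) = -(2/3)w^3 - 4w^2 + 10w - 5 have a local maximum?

f'(w) = -2w^2 - 8w + 10 = 0 at w = -5, 1.
Second-derivative test with f''(w) = -4w - 8: f''(-5) = 12 > 0 ⇒ local minimum; f''(1) = -12 < 0 ⇒ local maximum.
Thus f has its local maximum at w = 1, with value 1/3.

1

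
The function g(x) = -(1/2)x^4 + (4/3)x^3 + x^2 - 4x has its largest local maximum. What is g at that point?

g'(x) = -2x^3 + 4x^2 + 2x - 4. Setting g'(x) = 0 gives x ∈ {-1, 1, 2}.
Since g''(x) = -6x^2 + 8x + 2, we get g''(-1) = -12 < 0 ⇒ local maximum; g''(1) = 4 > 0 ⇒ local minimum; g''(2) = -6 < 0 ⇒ local maximum.
So the largest local maximum value is g(-1) = 19/6.

19/6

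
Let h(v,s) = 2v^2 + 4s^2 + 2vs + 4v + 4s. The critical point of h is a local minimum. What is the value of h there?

∂h/∂v = 4v + 2s + 4 = 0 and ∂h/∂s = 2v + 8s + 4 = 0, so (v, s) = (-6/7, -2/7).
The Hessian has h_{vv} = 4, h_{ss} = 8, h_{vs} = 2, giving D = 28 > 0 with h_{vv} > 0, so the point is a local minimum.
h(-6/7, -2/7) = -16/7.

-16/7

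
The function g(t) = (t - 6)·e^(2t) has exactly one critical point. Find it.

Differentiating with the product rule gives g'(t) = (2t - 11)·e^(2t). Since e^(2t) > 0, the only critical point is t = 11/2.
g''(11/2) has the same sign as 2 > 0, so this is a local minimum.
g(11/2) = (-1/2)·e^(11) ≈ -29937.0709.

11/2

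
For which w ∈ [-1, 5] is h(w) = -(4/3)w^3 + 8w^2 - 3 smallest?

0

Differentiating, h'(w) = -4w^2 + 16w; which vanishes at w = 0 and w = 4.
Candidates: h(-1) = 19/3, h(0) = -3, h(4) = 119/3, h(5) = 91/3.
So the minimum is h(0) = -3.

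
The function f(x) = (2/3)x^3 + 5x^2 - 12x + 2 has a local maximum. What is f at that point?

f'(x) = 2x^2 + 10x - 12 = 0 at x = -6, 1.
f''(x) = 4x + 10. f''(-6) = -14 < 0 ⇒ local maximum; f''(1) = 14 > 0 ⇒ local minimum.
So the local maximum value is f(-6) = 110.

110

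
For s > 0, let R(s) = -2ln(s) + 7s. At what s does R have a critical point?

2/7

R'(s) = -2/s + 7 = 0 gives s = 2/7.
R''(s) = 2/s², which is positive for s > 0, so this is a local minimum.
R(2/7) = -2·ln(2/7) + 2 ≈ 4.5055.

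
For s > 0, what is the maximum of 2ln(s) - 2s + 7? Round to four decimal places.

5.0000

R'(s) = 2/s − 2 = 0 gives s = 1.
R''(s) = -2/s², which is negative for s > 0, so this is a local maximum.
R(1) = 2·ln(1) - 2 + 7 ≈ 5.0000.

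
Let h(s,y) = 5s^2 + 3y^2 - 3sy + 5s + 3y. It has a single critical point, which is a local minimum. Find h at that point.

∂h/∂s = 10s - 3y + 5 = 0 and ∂h/∂y = -3s + 6y + 3 = 0, so (s, y) = (-13/17, -15/17).
The Hessian has h_{ss} = 10, h_{yy} = 6, h_{sy} = -3, giving D = 51 > 0 with h_{ss} > 0, so the point is a local minimum.
h(-13/17, -15/17) = -55/17.

-55/17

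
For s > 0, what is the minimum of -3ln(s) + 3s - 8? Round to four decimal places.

h'(s) = -3/s + 3 = 0 gives s = 1.
h''(s) = 3/s², which is positive for s > 0, so this is a local minimum.
h(1) = -3·ln(1) + 3 - 8 ≈ -5.0000.

-5.0000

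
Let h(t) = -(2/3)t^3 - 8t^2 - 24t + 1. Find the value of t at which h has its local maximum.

-2

h'(t) = -2t^2 - 16t - 24. Setting h'(t) = 0 gives t ∈ {-6, -2}.
h''(t) = -4t - 16. h''(-6) = 8 > 0 ⇒ local minimum; h''(-2) = -8 < 0 ⇒ local maximum.
So the local maximum value is h(-2) = 67/3.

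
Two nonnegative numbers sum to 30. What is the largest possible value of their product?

225

With x + y = 30, the product is P(x) = x(30 − x).
P'(x) = 30 − 2x = 0 gives x = 15; P'' = −2 < 0, so this is the maximum.
P = 15·15 = 225.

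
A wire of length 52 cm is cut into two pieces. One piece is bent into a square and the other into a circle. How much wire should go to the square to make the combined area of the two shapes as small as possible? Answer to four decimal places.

Let x be the length used for the square. Square side x/4; circle radius (52−x)/(2π).
A(x) = (x/4)² + π·((52−x)/(2π))² = x²/16 + (52−x)²/(4π) for 0 ≤ x ≤ 52. A'(x) = x/8 − (52−x)/(2π) = 0 gives x = 4·52/(π+4) ≈ 29.1252.
A'' = 1/8 + 1/(2π) > 0, so this gives the minimum combined area; x ≈ 29.1252 cm to the square.

29.1252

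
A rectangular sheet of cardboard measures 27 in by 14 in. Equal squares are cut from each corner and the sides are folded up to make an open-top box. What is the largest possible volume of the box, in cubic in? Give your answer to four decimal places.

With cut size x, the volume is V(x) = x(27 − 2x)(14 − 2x) for 0 < x < 7.
V'(x) = 12x^2 − 164x + 378. Setting V'(x) = 0 gives x ≈ 2.9353 (the root in (0, 7)).
V''(x) = 24x − 164 is negative there, so this is the maximum; V ≈ 504.1946.

504.1946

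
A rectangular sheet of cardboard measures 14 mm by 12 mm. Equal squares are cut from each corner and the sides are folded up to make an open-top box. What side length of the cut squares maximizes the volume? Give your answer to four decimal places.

2.1475

With cut size x, the volume is V(x) = x(14 − 2x)(12 − 2x) for 0 < x < 6.
V'(x) = 12x^2 − 104x + 168. Setting V'(x) = 0 gives x ≈ 2.1475 (the root in (0, 6)).
V''(x) = 24x − 104 is negative there, so this is the maximum; V ≈ 160.5837.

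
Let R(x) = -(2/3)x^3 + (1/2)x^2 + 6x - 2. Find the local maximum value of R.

Critical points: R'(x) = -2x^2 + x + 6 vanishes at x = -3/2, 2.
Since R''(x) = -4x + 1, we get R''(-3/2) = 7 > 0 ⇒ local minimum; R''(2) = -7 < 0 ⇒ local maximum.
The local maximum is R(2) = 20/3.

20/3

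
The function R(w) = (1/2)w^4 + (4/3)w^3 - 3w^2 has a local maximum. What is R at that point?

0

Critical points: R'(w) = 2w^3 + 4w^2 - 6w vanishes at w = -3, 0, 1.
Since R''(w) = 6w^2 + 8w - 6, we get R''(-3) = 24 > 0 ⇒ local minimum; R''(0) = -6 < 0 ⇒ local maximum; R''(1) = 8 > 0 ⇒ local minimum.
Thus R has its local maximum at w = 0, with value 0.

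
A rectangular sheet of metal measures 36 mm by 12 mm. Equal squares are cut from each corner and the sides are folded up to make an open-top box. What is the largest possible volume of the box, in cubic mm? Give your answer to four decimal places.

545.2966

With cut size x, the volume is V(x) = x(36 − 2x)(12 − 2x) for 0 < x < 6.
V'(x) = 12x^2 − 192x + 432. Setting V'(x) = 0 gives x ≈ 2.7085 (the root in (0, 6)).
V''(x) = 24x − 192 is negative there, so this is the maximum; V ≈ 545.2966.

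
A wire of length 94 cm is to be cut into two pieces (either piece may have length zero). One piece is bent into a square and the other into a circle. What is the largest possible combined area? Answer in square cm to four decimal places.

703.1465

Let x be the length used for the square. Square side x/4; circle radius (94−x)/(2π).
A(x) = (x/4)² + π·((94−x)/(2π))² = x²/16 + (94−x)²/(4π) for 0 ≤ x ≤ 94. A'(x) = x/8 − (94−x)/(2π) = 0 gives x = 4·94/(π+4) ≈ 52.6493.
A'' > 0, so the interior critical point is a minimum; the maximum is at an endpoint. A(0) = 703.1465 and A(94) = 552.2500, so the largest area is 703.1465.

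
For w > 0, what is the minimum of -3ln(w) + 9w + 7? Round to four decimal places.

R'(w) = -3/w + 9 = 0 gives w = 1/3.
R''(w) = 3/w², which is positive for w > 0, so this is a local minimum.
R(1/3) = -3·ln(1/3) + 3 + 7 ≈ 13.2958.

13.2958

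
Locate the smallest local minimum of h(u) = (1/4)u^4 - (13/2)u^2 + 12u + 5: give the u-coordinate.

h'(u) = u^3 - 13u + 12. Setting h'(u) = 0 gives u ∈ {-4, 1, 3}.
h''(u) = 3u^2 - 13. h''(-4) = 35 > 0 ⇒ local minimum; h''(1) = -10 < 0 ⇒ local maximum; h''(3) = 14 > 0 ⇒ local minimum.
Thus h has its smallest local minimum at u = -4, with value -83.

-4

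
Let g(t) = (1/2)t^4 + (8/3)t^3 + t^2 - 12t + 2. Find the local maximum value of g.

Critical points: g'(t) = 2t^3 + 8t^2 + 2t - 12 vanishes at t = -3, -2, 1.
Second-derivative test with g''(t) = 6t^2 + 16t + 2: g''(-3) = 8 > 0 ⇒ local minimum; g''(-2) = -6 < 0 ⇒ local maximum; g''(1) = 24 > 0 ⇒ local minimum.
The local maximum is g(-2) = 50/3.

50/3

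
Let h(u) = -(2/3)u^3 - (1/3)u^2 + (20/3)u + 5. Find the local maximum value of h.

Critical points: h'(u) = -2u^2 - (2/3)u + 20/3 vanishes at u = -2, 5/3.
h''(u) = -4u - 2/3. h''(-2) = 22/3 > 0 ⇒ local minimum; h''(5/3) = -22/3 < 0 ⇒ local maximum.
Thus h has its local maximum at u = 5/3, with value 980/81.

980/81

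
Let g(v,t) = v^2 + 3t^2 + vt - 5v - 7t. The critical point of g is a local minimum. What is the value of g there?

∂g/∂v = 2v + t - 5 = 0 and ∂g/∂t = v + 6t - 7 = 0, so (v, t) = (23/11, 9/11).
The Hessian has g_{vv} = 2, g_{tt} = 6, g_{vt} = 1, giving D = 11 > 0 with g_{vv} > 0, so the point is a local minimum.
g(23/11, 9/11) = -89/11.

-89/11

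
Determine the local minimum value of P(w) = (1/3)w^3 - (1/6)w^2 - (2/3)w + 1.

Critical points: P'(w) = w^2 - (1/3)w - 2/3 vanishes at w = -2/3, 1.
P''(w) = 2w - 1/3. P''(-2/3) = -5/3 < 0 ⇒ local maximum; P''(1) = 5/3 > 0 ⇒ local minimum.
So the local minimum value is P(1) = 1/2.

1/2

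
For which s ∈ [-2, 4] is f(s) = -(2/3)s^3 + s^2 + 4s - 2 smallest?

f'(s) = -2s^2 + 2s + 4, which vanishes at s = -1 and s = 2.
Compare values at every candidate in [-2, 4]: f(-2) = -2/3; f(-1) = -13/3; f(2) = 14/3; f(4) = -38/3.
The minimum over the interval is -38/3, attained at s = 4.

4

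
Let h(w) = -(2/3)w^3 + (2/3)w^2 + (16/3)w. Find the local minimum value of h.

-352/81

h'(w) = -2w^2 + (4/3)w + 16/3. Setting h'(w) = 0 gives w ∈ {-4/3, 2}.
h''(w) = -4w + 4/3. h''(-4/3) = 20/3 > 0 ⇒ local minimum; h''(2) = -20/3 < 0 ⇒ local maximum.
So the local minimum value is h(-4/3) = -352/81.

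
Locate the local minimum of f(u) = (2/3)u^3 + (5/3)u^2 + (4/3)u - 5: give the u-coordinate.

Critical points: f'(u) = 2u^2 + (10/3)u + 4/3 vanishes at u = -1, -2/3.
Second-derivative test with f''(u) = 4u + 10/3: f''(-1) = -2/3 < 0 ⇒ local maximum; f''(-2/3) = 2/3 > 0 ⇒ local minimum.
The local minimum is f(-2/3) = -433/81.

-2/3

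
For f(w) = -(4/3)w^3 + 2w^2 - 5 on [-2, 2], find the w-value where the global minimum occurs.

Differentiating, f'(w) = -4w^2 + 4w; which vanishes at w = 0 and w = 1.
Candidates: f(-2) = 41/3, f(0) = -5, f(1) = -13/3, f(2) = -23/3.
The minimum over the interval is -23/3, attained at w = 2.

2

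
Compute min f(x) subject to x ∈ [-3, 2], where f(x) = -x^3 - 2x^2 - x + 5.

f'(x) = -3x^2 - 4x - 1, which vanishes at x = -1 and x = -1/3.
Candidates: f(-3) = 17; f(-1) = 5; f(-1/3) = 139/27; f(2) = -13.
The minimum over the interval is -13, attained at x = 2.

-13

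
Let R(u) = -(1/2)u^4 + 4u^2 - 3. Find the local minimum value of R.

-3

Critical points: R'(u) = -2u^3 + 8u vanishes at u = -2, 0, 2.
Second-derivative test with R''(u) = -6u^2 + 8: R''(-2) = -16 < 0 ⇒ local maximum; R''(0) = 8 > 0 ⇒ local minimum; R''(2) = -16 < 0 ⇒ local maximum.
The local minimum is R(0) = -3.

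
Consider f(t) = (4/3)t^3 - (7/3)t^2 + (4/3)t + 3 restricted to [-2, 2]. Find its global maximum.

f'(t) = 4t^2 - (14/3)t + 4/3, which vanishes at t = 1/2 and t = 2/3.
Evaluating at the critical points and endpoints: f(-2) = -59/3, f(1/2) = 13/4, f(2/3) = 263/81, f(2) = 7.
The maximum over the interval is 7, attained at t = 2.

7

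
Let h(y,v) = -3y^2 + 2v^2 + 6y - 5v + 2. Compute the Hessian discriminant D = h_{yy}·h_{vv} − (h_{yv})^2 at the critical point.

-24

∂h/∂y = -6y + 6 = 0 and ∂h/∂v = 4v - 5 = 0, so (y, v) = (1, 5/4).
The Hessian has h_{yy} = -6, h_{vv} = 4, h_{yv} = 0, giving D = -24 < 0, so the point is a saddle point.
D = (-6)·(4) − (0)^2 = -24.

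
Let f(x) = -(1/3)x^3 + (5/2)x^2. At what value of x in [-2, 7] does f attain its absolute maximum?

5

Differentiating, f'(x) = -x^2 + 5x; which vanishes at x = 0 and x = 5.
Compare values at every candidate in [-2, 7]: f(-2) = 38/3; f(0) = 0; f(5) = 125/6; f(7) = 49/6.
The maximum over the interval is 125/6, attained at x = 5.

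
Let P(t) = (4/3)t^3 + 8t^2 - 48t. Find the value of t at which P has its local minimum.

P'(t) = 4t^2 + 16t - 48 = 0 at t = -6, 2.
P''(t) = 8t + 16. P''(-6) = -32 < 0 ⇒ local maximum; P''(2) = 32 > 0 ⇒ local minimum.
The local minimum is P(2) = -160/3.

2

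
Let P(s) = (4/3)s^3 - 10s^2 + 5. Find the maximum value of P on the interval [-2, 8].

Differentiating, P'(s) = 4s^2 - 20s; which vanishes at s = 0 and s = 5.
Compare values at every candidate in [-2, 8]: P(-2) = -137/3, P(0) = 5, P(5) = -235/3, P(8) = 143/3.
So the maximum is P(8) = 143/3.

143/3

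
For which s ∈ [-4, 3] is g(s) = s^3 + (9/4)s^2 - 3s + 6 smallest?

-4

The derivative is 3s^2 + (9/2)s - 3, which vanishes at s = -2 and s = 1/2.
Candidates: g(-4) = -10; g(-2) = 13; g(1/2) = 83/16; g(3) = 177/4.
Hence the absolute minimum is -10 at s = -4.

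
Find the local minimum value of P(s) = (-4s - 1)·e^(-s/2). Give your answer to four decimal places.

Differentiating with the product rule gives P'(s) = (2s - 7/2)·e^(-s/2). Since e^(-s/2) > 0, the only critical point is s = 7/4.
P''(7/4) has the same sign as 2 > 0, so this is a local minimum.
P(7/4) = (-8)·e^(-7/8) ≈ -3.3349.

-3.3349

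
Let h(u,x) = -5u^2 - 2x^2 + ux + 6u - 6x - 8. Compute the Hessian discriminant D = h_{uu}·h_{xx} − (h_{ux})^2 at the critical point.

∂h/∂u = -10u + x + 6 = 0 and ∂h/∂x = u - 4x - 6 = 0, so (u, x) = (6/13, -18/13).
The Hessian has h_{uu} = -10, h_{xx} = -4, h_{ux} = 1, giving D = 39 > 0 with h_{uu} < 0, so the point is a local maximum.
D = (-10)·(-4) − (1)^2 = 39.

39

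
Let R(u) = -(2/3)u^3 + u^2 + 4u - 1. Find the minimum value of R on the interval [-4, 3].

-10/3

R'(u) = -2u^2 + 2u + 4, which vanishes at u = -1 and u = 2.
Candidates: R(-4) = 125/3,  R(-1) = -10/3,  R(2) = 17/3,  R(3) = 2.
Hence the absolute minimum is -10/3 at u = -1.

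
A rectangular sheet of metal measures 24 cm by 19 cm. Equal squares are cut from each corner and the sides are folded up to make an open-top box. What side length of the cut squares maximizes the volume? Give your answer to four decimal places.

With cut size x, the volume is V(x) = x(24 − 2x)(19 − 2x) for 0 < x < 9.5.
V'(x) = 12x^2 − 172x + 456. Setting V'(x) = 0 gives x ≈ 3.5114 (the root in (0, 9.5)).
V''(x) = 24x − 172 is negative there, so this is the maximum; V ≈ 714.0057.

3.5114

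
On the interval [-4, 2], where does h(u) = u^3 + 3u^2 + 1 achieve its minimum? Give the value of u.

The derivative is 3u^2 + 6u, which vanishes at u = -2 and u = 0.
Compare values at every candidate in [-4, 2]: h(-4) = -15, h(-2) = 5, h(0) = 1, h(2) = 21.
Hence the absolute minimum is -15 at u = -4.

-4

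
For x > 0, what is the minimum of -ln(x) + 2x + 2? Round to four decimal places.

3.6931

R'(x) = -1/x + 2 = 0 gives x = 1/2.
R''(x) = 1/x², which is positive for x > 0, so this is a local minimum.
R(1/2) = -1·ln(1/2) + 1 + 2 ≈ 3.6931.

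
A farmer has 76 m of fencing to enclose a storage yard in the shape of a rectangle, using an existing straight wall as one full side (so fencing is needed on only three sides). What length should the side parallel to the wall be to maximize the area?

Let the sides perpendicular to the wall have length x and the parallel side y, so 2x + y = 76 and the area is A = xy = x(76 − 2x).
A'(x) = 76 − 4x = 0 gives x = 19, and A''(x) = −4 < 0 confirms a maximum.
Then y = 76 − 2·19 = 38 and A = 722.

38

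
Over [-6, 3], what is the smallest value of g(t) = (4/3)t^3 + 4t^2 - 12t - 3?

g'(t) = 4t^2 + 8t - 12, which vanishes at t = -3 and t = 1.
Compare values at every candidate in [-6, 3]: g(-6) = -75; g(-3) = 33; g(1) = -29/3; g(3) = 33.
Hence the absolute minimum is -75 at t = -6.

-75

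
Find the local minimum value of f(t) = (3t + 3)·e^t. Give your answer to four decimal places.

f'(t) = 3·e^t + (3t + 3)·1·e^t = (3t + 6)·e^t. Since e^t > 0, the only critical point is t = -2.
f''(-2) has the same sign as 3 > 0, so this is a local minimum.
f(-2) = (-3)·e^(-2) ≈ -0.4060.

-0.4060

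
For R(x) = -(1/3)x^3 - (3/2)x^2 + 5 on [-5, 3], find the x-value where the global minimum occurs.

Differentiating, R'(x) = -x^2 - 3x; which vanishes at x = -3 and x = 0.
Candidates: R(-5) = 55/6,  R(-3) = 1/2,  R(0) = 5,  R(3) = -35/2.
Hence the absolute minimum is -35/2 at x = 3.

3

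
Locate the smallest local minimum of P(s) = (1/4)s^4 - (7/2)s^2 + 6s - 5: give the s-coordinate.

-3

P'(s) = s^3 - 7s + 6 = 0 at s = -3, 1, 2.
Since P''(s) = 3s^2 - 7, we get P''(-3) = 20 > 0 ⇒ local minimum; P''(1) = -4 < 0 ⇒ local maximum; P''(2) = 5 > 0 ⇒ local minimum.
The smallest local minimum is P(-3) = -137/4.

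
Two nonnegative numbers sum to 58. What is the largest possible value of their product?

With x + y = 58, the product is P(x) = x(58 − x).
P'(x) = 58 − 2x = 0 gives x = 29; P'' = −2 < 0, so this is the maximum.
P = 29·29 = 841.

841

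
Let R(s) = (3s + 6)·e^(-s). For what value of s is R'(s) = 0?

-1

By the product rule, R'(s) = (-3s - 3)·e^(-s). Since e^(-s) > 0, the only critical point is s = -1.
R''(-1) has the same sign as -3 < 0, so this is a local maximum.
R(-1) = (3)·e^(1) ≈ 8.1548.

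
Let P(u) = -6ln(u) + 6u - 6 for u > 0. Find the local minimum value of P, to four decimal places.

0.0000

P'(u) = -6/u + 6 = 0 gives u = 1.
P''(u) = 6/u², which is positive for u > 0, so this is a local minimum.
P(1) = -6·ln(1) + 6 - 6 ≈ 0.0000.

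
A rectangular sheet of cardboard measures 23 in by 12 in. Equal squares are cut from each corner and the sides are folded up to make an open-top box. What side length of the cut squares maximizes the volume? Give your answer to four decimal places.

With cut size x, the volume is V(x) = x(23 − 2x)(12 − 2x) for 0 < x < 6.
V'(x) = 12x^2 − 140x + 276. Setting V'(x) = 0 gives x ≈ 2.5125 (the root in (0, 6)).
V''(x) = 24x − 140 is negative there, so this is the maximum; V ≈ 315.0063.

2.5125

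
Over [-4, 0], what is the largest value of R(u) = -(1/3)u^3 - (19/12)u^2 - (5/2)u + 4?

The derivative is -u^2 - (19/6)u - 5/2, which vanishes at u = -5/3 and u = -3/2.
Evaluating at the critical points and endpoints: R(-4) = 10,  R(-5/3) = 1721/324,  R(-3/2) = 85/16,  R(0) = 4.
The maximum over the interval is 10, attained at u = -4.

10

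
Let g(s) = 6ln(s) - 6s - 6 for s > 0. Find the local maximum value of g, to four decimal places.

g'(s) = 6/s − 6 = 0 gives s = 1.
g''(s) = -6/s², which is negative for s > 0, so this is a local maximum.
g(1) = 6·ln(1) - 6 - 6 ≈ -12.0000.

-12.0000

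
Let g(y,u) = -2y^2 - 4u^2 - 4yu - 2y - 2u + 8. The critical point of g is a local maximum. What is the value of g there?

∂g/∂y = -4y - 4u - 2 = 0 and ∂g/∂u = -4y - 8u - 2 = 0, so (y, u) = (-1/2, 0).
The Hessian has g_{yy} = -4, g_{uu} = -8, g_{yu} = -4, giving D = 16 > 0 with g_{yy} < 0, so the point is a local maximum.
g(-1/2, 0) = 17/2.

17/2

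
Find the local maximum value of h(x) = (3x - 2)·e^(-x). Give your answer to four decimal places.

0.5666

Differentiating with the product rule gives h'(x) = (-3x + 5)·e^(-x). Since e^(-x) > 0, the only critical point is x = 5/3.
h''(5/3) has the same sign as -3 < 0, so this is a local maximum.
h(5/3) = (3)·e^(-5/3) ≈ 0.5666.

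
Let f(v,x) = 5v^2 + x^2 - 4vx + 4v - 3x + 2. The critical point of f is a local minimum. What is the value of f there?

∂f/∂v = 10v - 4x + 4 = 0 and ∂f/∂x = -4v + 2x - 3 = 0, so (v, x) = (1, 7/2).
The Hessian has f_{vv} = 10, f_{xx} = 2, f_{vx} = -4, giving D = 4 > 0 with f_{vv} > 0, so the point is a local minimum.
f(1, 7/2) = -5/4.

-5/4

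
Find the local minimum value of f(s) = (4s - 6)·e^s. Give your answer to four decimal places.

f'(s) = 4·e^s + (4s - 6)·1·e^s = (4s - 2)·e^s. Since e^s > 0, the only critical point is s = 1/2.
f''(1/2) has the same sign as 4 > 0, so this is a local minimum.
f(1/2) = (-4)·e^(1/2) ≈ -6.5949.

-6.5949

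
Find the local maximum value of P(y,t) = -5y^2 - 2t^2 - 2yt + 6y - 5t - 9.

-67/36

∂P/∂y = -10y - 2t + 6 = 0 and ∂P/∂t = -2y - 4t - 5 = 0, so (y, t) = (17/18, -31/18).
The Hessian has P_{yy} = -10, P_{tt} = -4, P_{yt} = -2, giving D = 36 > 0 with P_{yy} < 0, so the point is a local maximum.
P(17/18, -31/18) = -67/36.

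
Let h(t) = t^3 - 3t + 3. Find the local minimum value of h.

h'(t) = 3t^2 - 3 = 0 at t = -1, 1.
Since h''(t) = 6t, we get h''(-1) = -6 < 0 ⇒ local maximum; h''(1) = 6 > 0 ⇒ local minimum.
The local minimum is h(1) = 1.

1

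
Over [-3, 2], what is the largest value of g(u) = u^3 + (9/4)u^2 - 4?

Differentiating, g'(u) = 3u^2 + (9/2)u; which vanishes at u = -3/2 and u = 0.
Evaluating at the critical points and endpoints: g(-3) = -43/4,  g(-3/2) = -37/16,  g(0) = -4,  g(2) = 13.
The maximum over the interval is 13, attained at u = 2.

13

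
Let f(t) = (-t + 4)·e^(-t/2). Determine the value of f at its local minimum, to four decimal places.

f'(t) = (-1)·e^(-t/2) + (-t + 4)·(-1/2)·e^(-t/2) = ((1/2)t - 3)·e^(-t/2). Since e^(-t/2) > 0, the only critical point is t = 6.
f''(6) has the same sign as 1/2 > 0, so this is a local minimum.
f(6) = (-2)·e^(-3) ≈ -0.0996.

-0.0996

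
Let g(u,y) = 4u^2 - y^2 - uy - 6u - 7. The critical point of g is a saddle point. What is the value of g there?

∂g/∂u = 8u - y - 6 = 0 and ∂g/∂y = -u - 2y = 0, so (u, y) = (12/17, -6/17).
The Hessian has g_{uu} = 8, g_{yy} = -2, g_{uy} = -1, giving D = -17 < 0, so the point is a saddle point.
g(12/17, -6/17) = -155/17.

-155/17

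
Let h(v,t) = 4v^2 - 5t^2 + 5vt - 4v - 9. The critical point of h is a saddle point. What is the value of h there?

∂h/∂v = 8v + 5t - 4 = 0 and ∂h/∂t = 5v - 10t = 0, so (v, t) = (8/21, 4/21).
The Hessian has h_{vv} = 8, h_{tt} = -10, h_{vt} = 5, giving D = -105 < 0, so the point is a saddle point.
h(8/21, 4/21) = -205/21.

-205/21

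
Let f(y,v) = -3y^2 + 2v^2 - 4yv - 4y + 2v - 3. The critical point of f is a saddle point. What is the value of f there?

∂f/∂y = -6y - 4v - 4 = 0 and ∂f/∂v = -4y + 4v + 2 = 0, so (y, v) = (-1/5, -7/10).
The Hessian has f_{yy} = -6, f_{vv} = 4, f_{yv} = -4, giving D = -40 < 0, so the point is a saddle point.
f(-1/5, -7/10) = -33/10.

-33/10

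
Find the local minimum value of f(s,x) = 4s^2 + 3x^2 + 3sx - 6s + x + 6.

8/3

∂f/∂s = 8s + 3x - 6 = 0 and ∂f/∂x = 3s + 6x + 1 = 0, so (s, x) = (1, -2/3).
The Hessian has f_{ss} = 8, f_{xx} = 6, f_{sx} = 3, giving D = 39 > 0 with f_{ss} > 0, so the point is a local minimum.
f(1, -2/3) = 8/3.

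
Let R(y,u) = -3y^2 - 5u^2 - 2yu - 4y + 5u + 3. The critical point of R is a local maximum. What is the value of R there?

∂R/∂y = -6y - 2u - 4 = 0 and ∂R/∂u = -2y - 10u + 5 = 0, so (y, u) = (-25/28, 19/28).
The Hessian has R_{yy} = -6, R_{uu} = -10, R_{yu} = -2, giving D = 56 > 0 with R_{yy} < 0, so the point is a local maximum.
R(-25/28, 19/28) = 363/56.

363/56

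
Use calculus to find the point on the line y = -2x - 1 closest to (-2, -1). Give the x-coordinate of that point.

-2/5

Minimize D(x)^2 = (x + 2)^2 + (-2x)^2.
d/dx[D^2] = 2(x + 2) + 2·(-2)·(-2x) = 0 ⇒ x = -2/5.
Then y = -1/5 and the distance is √(16/5) ≈ 1.7889.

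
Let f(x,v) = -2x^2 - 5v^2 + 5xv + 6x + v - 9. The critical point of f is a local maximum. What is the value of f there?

∂f/∂x = -4x + 5v + 6 = 0 and ∂f/∂v = 5x - 10v + 1 = 0, so (x, v) = (13/3, 34/15).
The Hessian has f_{xx} = -4, f_{vv} = -10, f_{xv} = 5, giving D = 15 > 0 with f_{xx} < 0, so the point is a local maximum.
f(13/3, 34/15) = 77/15.

77/15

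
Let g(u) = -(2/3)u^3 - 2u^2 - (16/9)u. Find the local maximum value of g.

g'(u) = -2u^2 - 4u - 16/9 = 0 at u = -4/3, -2/3.
g''(u) = -4u - 4. g''(-4/3) = 4/3 > 0 ⇒ local minimum; g''(-2/3) = -4/3 < 0 ⇒ local maximum.
Thus g has its local maximum at u = -2/3, with value 40/81.

40/81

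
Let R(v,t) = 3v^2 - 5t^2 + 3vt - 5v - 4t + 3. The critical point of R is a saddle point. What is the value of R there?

70/69

∂R/∂v = 6v + 3t - 5 = 0 and ∂R/∂t = 3v - 10t - 4 = 0, so (v, t) = (62/69, -3/23).
The Hessian has R_{vv} = 6, R_{tt} = -10, R_{vt} = 3, giving D = -69 < 0, so the point is a saddle point.
R(62/69, -3/23) = 70/69.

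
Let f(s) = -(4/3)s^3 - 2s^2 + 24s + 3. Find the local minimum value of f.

f'(s) = -4s^2 - 4s + 24 = 0 at s = -3, 2.
f''(s) = -8s - 4. f''(-3) = 20 > 0 ⇒ local minimum; f''(2) = -20 < 0 ⇒ local maximum.
Thus f has its local minimum at s = -3, with value -51.

-51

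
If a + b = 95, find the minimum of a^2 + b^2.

With a + b = 95, a^2 + b^2 = a^2 + (95 − a)^2.
The derivative 2a − 2(95 − a) = 4a − 190 vanishes at a = 95/2; second derivative 4 > 0, a minimum.
The minimum is 2·(95/2)^2 = 9025/2.

9025/2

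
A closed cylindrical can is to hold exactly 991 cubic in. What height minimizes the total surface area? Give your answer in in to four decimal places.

10.8059

With radius r and height h, πr²h = 991 so h = 991/(πr²), and S(r) = 2πr² + 2πrh = 2πr² + 2·991/r.
S'(r) = 4πr − 2·991/r² = 0 ⇒ r³ = 991/(2π), so r ≈ 5.4030 and h = 2r ≈ 10.8059.
S''(r) = 4π + 4·991/r³ > 0, so this is the minimum; S ≈ 550.2546.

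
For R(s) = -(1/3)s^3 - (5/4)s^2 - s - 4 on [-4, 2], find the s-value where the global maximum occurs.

-4

Differentiating, R'(s) = -s^2 - (5/2)s - 1; which vanishes at s = -2 and s = -1/2.
Evaluating at the critical points and endpoints: R(-4) = 4/3, R(-2) = -13/3, R(-1/2) = -181/48, R(2) = -41/3.
Hence the absolute maximum is 4/3 at s = -4.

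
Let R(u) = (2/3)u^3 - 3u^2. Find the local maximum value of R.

Critical points: R'(u) = 2u^2 - 6u vanishes at u = 0, 3.
Since R''(u) = 4u - 6, we get R''(0) = -6 < 0 ⇒ local maximum; R''(3) = 6 > 0 ⇒ local minimum.
Thus R has its local maximum at u = 0, with value 0.

0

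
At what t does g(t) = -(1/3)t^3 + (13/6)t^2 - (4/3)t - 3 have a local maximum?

4

Critical points: g'(t) = -t^2 + (13/3)t - 4/3 vanishes at t = 1/3, 4.
g''(t) = -2t + 13/3. g''(1/3) = 11/3 > 0 ⇒ local minimum; g''(4) = -11/3 < 0 ⇒ local maximum.
The local maximum is g(4) = 5.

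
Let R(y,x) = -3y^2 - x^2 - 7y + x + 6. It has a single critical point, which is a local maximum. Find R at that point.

∂R/∂y = -6y - 7 = 0 and ∂R/∂x = -2x + 1 = 0, so (y, x) = (-7/6, 1/2).
The Hessian has R_{yy} = -6, R_{xx} = -2, R_{yx} = 0, giving D = 12 > 0 with R_{yy} < 0, so the point is a local maximum.
R(-7/6, 1/2) = 31/3.

31/3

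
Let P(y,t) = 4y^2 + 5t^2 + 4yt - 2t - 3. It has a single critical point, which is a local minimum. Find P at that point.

∂P/∂y = 8y + 4t = 0 and ∂P/∂t = 4y + 10t - 2 = 0, so (y, t) = (-1/8, 1/4).
The Hessian has P_{yy} = 8, P_{tt} = 10, P_{yt} = 4, giving D = 64 > 0 with P_{yy} > 0, so the point is a local minimum.
P(-1/8, 1/4) = -13/4.

-13/4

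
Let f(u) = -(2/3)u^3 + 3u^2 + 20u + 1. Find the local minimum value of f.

f'(u) = -2u^2 + 6u + 20 = 0 at u = -2, 5.
Second-derivative test with f''(u) = -4u + 6: f''(-2) = 14 > 0 ⇒ local minimum; f''(5) = -14 < 0 ⇒ local maximum.
So the local minimum value is f(-2) = -65/3.

-65/3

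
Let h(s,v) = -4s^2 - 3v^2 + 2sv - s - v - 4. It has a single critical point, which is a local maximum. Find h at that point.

-167/44

∂h/∂s = -8s + 2v - 1 = 0 and ∂h/∂v = 2s - 6v - 1 = 0, so (s, v) = (-2/11, -5/22).
The Hessian has h_{ss} = -8, h_{vv} = -6, h_{sv} = 2, giving D = 44 > 0 with h_{ss} < 0, so the point is a local maximum.
h(-2/11, -5/22) = -167/44.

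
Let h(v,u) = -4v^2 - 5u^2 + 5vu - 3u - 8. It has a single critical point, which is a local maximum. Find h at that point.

-404/55

∂h/∂v = -8v + 5u = 0 and ∂h/∂u = 5v - 10u - 3 = 0, so (v, u) = (-3/11, -24/55).
The Hessian has h_{vv} = -8, h_{uu} = -10, h_{vu} = 5, giving D = 55 > 0 with h_{vv} < 0, so the point is a local maximum.
h(-3/11, -24/55) = -404/55.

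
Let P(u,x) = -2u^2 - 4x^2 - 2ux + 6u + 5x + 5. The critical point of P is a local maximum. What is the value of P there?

∂P/∂u = -4u - 2x + 6 = 0 and ∂P/∂x = -2u - 8x + 5 = 0, so (u, x) = (19/14, 2/7).
The Hessian has P_{uu} = -4, P_{xx} = -8, P_{ux} = -2, giving D = 28 > 0 with P_{uu} < 0, so the point is a local maximum.
P(19/14, 2/7) = 137/14.

137/14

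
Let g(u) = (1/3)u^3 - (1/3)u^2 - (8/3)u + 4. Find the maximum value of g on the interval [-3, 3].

Differentiating, g'(u) = u^2 - (2/3)u - 8/3; which vanishes at u = -4/3 and u = 2.
Compare values at every candidate in [-3, 3]: g(-3) = 0, g(-4/3) = 500/81, g(2) = 0, g(3) = 2.
So the maximum is g(-4/3) = 500/81.

500/81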